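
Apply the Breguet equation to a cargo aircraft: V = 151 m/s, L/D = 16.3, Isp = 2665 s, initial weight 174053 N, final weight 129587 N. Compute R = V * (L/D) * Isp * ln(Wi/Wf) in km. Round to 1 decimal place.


Step 1: Coefficient = V * (L/D) * Isp = 151 * 16.3 * 2665 = 6559364.5 m
Step 2: Wi/Wf = 174053 / 129587 = 1.343136
Step 3: ln(1.343136) = 0.295007
Step 4: R = 6559364.5 * 0.295007 = 1935060.9 m = 1935.1 km

1935.1


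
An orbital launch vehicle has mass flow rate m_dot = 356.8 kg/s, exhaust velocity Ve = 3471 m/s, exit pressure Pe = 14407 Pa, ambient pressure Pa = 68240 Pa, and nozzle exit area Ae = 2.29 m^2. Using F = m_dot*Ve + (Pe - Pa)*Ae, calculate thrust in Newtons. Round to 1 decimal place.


Step 1: Momentum thrust = m_dot * Ve = 356.8 * 3471 = 1238452.8 N
Step 2: Pressure thrust = (Pe - Pa) * Ae = (14407 - 68240) * 2.29 = -123277.57 N
Step 3: Total thrust F = 1238452.8 + -123277.57 = 1115175.2 N

1115175.2


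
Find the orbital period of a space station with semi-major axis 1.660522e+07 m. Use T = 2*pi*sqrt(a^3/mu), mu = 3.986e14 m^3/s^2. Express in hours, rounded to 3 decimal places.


Step 1: a^3 / mu = 4.578613e+21 / 3.986e14 = 1.148674e+07
Step 2: sqrt(1.148674e+07) = 3389.2086 s
Step 3: T = 2*pi * 3389.2086 = 21295.03 s
Step 4: T in hours = 21295.03 / 3600 = 5.915 hours

5.915


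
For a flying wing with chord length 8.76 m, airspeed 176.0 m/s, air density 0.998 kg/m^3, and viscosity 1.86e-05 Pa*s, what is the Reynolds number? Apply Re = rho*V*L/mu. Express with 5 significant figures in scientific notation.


Step 1: Numerator = rho * V * L = 0.998 * 176.0 * 8.76 = 1538.67648
Step 2: Re = 1538.67648 / 1.86e-05
Step 3: Re = 8.2725e+07

8.2725e+07


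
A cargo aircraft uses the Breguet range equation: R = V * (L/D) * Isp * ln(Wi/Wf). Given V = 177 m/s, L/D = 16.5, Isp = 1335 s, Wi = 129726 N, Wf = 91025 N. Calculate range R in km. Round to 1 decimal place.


Step 1: Coefficient = V * (L/D) * Isp = 177 * 16.5 * 1335 = 3898867.5 m
Step 2: Wi/Wf = 129726 / 91025 = 1.425169
Step 3: ln(1.425169) = 0.35429
Step 4: R = 3898867.5 * 0.35429 = 1381331.1 m = 1381.3 km

1381.3


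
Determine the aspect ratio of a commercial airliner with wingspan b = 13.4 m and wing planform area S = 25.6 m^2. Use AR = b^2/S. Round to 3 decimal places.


Step 1: b^2 = 13.4^2 = 179.56
Step 2: AR = 179.56 / 25.6 = 7.014

7.014


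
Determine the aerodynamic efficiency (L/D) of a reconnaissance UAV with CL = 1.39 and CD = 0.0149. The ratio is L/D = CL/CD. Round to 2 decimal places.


Step 1: L/D = CL / CD = 1.39 / 0.0149
Step 2: L/D = 93.29

93.29


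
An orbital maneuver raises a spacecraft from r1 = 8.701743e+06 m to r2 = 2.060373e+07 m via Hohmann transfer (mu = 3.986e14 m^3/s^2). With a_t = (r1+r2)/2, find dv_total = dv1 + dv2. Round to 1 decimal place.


Step 1: Transfer semi-major axis a_t = (8.701743e+06 + 2.060373e+07) / 2 = 1.465274e+07 m
Step 2: v1 (circular at r1) = sqrt(mu/r1) = 6768.08 m/s
Step 3: v_t1 = sqrt(mu*(2/r1 - 1/a_t)) = 8025.63 m/s
Step 4: dv1 = |8025.63 - 6768.08| = 1257.55 m/s
Step 5: v2 (circular at r2) = 4398.41 m/s, v_t2 = 3389.53 m/s
Step 6: dv2 = |4398.41 - 3389.53| = 1008.88 m/s
Step 7: Total delta-v = 1257.55 + 1008.88 = 2266.4 m/s

2266.4


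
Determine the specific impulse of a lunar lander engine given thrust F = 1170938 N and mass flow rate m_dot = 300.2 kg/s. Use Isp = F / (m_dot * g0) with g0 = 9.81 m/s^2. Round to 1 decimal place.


Step 1: m_dot * g0 = 300.2 * 9.81 = 2944.96
Step 2: Isp = 1170938 / 2944.96 = 397.6 s

397.6


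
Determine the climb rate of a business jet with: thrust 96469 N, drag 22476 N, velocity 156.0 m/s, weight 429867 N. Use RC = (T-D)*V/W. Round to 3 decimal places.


Step 1: Excess thrust = T - D = 96469 - 22476 = 73993 N
Step 2: Excess power = 73993 * 156.0 = 11542908.0 W
Step 3: RC = 11542908.0 / 429867 = 26.852 m/s

26.852


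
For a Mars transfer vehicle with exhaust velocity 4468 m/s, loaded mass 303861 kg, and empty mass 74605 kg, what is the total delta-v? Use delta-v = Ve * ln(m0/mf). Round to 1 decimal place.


Step 1: Mass ratio m0/mf = 303861 / 74605 = 4.072931
Step 2: ln(4.072931) = 1.404363
Step 3: delta-v = 4468 * 1.404363 = 6274.7 m/s

6274.7


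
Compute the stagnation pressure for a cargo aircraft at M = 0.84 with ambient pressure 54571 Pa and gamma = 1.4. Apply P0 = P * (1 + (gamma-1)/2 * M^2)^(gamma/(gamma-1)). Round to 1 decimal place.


Step 1: (gamma-1)/2 * M^2 = 0.2 * 0.7056 = 0.14112
Step 2: 1 + 0.14112 = 1.14112
Step 3: Exponent gamma/(gamma-1) = 3.5
Step 4: P0 = 54571 * 1.14112^3.5 = 86620.7 Pa

86620.7


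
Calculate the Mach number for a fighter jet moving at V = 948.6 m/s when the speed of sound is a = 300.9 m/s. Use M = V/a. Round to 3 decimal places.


Step 1: M = V / a = 948.6 / 300.9
Step 2: M = 3.153

3.153


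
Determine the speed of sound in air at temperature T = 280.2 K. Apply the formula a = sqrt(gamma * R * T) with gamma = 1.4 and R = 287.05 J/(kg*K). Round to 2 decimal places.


Step 1: gamma * R * T = 1.4 * 287.05 * 280.2 = 112603.974
Step 2: a = sqrt(112603.974) = 335.57 m/s

335.57


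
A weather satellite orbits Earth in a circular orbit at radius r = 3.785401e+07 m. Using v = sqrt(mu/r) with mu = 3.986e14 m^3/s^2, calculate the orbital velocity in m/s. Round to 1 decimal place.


Step 1: mu / r = 3.986e14 / 3.785401e+07 = 10529928.005
Step 2: v = sqrt(10529928.005) = 3245.0 m/s

3245.0


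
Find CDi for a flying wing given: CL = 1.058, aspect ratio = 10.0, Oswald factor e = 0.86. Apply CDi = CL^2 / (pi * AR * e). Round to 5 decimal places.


Step 1: CL^2 = 1.058^2 = 1.119364
Step 2: pi * AR * e = 3.14159 * 10.0 * 0.86 = 27.017697
Step 3: CDi = 1.119364 / 27.017697 = 0.04143

0.04143


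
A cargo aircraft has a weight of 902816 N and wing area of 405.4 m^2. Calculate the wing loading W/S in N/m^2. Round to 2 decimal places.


Step 1: Wing loading = W / S = 902816 / 405.4
Step 2: Wing loading = 2226.98 N/m^2

2226.98


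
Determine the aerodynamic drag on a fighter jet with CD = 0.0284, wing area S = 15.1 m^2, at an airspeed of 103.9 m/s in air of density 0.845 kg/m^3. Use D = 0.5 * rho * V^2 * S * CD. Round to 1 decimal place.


Step 1: Dynamic pressure q = 0.5 * 0.845 * 103.9^2 = 4560.9762 Pa
Step 2: Drag D = q * S * CD = 4560.9762 * 15.1 * 0.0284
Step 3: D = 1955.9 N

1955.9


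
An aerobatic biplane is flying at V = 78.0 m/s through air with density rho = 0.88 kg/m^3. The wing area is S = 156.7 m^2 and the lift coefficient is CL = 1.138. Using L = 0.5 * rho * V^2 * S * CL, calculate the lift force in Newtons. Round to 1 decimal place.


Step 1: Calculate dynamic pressure q = 0.5 * 0.88 * 78.0^2 = 0.5 * 0.88 * 6084.0 = 2676.96 Pa
Step 2: Multiply by wing area and lift coefficient: L = 2676.96 * 156.7 * 1.138
Step 3: L = 419479.632 * 1.138 = 477367.8 N

477367.8


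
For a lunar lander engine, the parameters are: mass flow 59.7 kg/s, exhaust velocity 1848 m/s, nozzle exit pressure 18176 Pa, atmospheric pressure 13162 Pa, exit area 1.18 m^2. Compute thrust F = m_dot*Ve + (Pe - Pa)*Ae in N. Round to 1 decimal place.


Step 1: Momentum thrust = m_dot * Ve = 59.7 * 1848 = 110325.6 N
Step 2: Pressure thrust = (Pe - Pa) * Ae = (18176 - 13162) * 1.18 = 5916.52 N
Step 3: Total thrust F = 110325.6 + 5916.52 = 116242.1 N

116242.1


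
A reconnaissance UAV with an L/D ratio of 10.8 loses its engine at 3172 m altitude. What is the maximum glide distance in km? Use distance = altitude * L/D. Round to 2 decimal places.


Step 1: Glide distance = altitude * L/D = 3172 * 10.8 = 34257.6 m
Step 2: Convert to km: 34257.6 / 1000 = 34.26 km

34.26


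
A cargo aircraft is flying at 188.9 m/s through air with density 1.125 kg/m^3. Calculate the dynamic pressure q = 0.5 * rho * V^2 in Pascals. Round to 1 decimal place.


Step 1: V^2 = 188.9^2 = 35683.21
Step 2: q = 0.5 * 1.125 * 35683.21
Step 3: q = 20071.8 Pa

20071.8


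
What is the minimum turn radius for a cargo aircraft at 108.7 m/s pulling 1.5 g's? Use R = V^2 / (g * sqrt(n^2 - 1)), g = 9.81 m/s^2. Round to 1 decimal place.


Step 1: V^2 = 108.7^2 = 11815.69
Step 2: n^2 - 1 = 1.5^2 - 1 = 1.25
Step 3: sqrt(1.25) = 1.118034
Step 4: R = 11815.69 / (9.81 * 1.118034) = 1077.3 m

1077.3


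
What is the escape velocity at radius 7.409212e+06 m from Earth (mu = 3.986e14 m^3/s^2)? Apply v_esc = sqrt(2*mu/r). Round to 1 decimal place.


Step 1: 2*mu/r = 2 * 3.986e14 / 7.409212e+06 = 107595787.5142
Step 2: v_esc = sqrt(107595787.5142) = 10372.8 m/s

10372.8


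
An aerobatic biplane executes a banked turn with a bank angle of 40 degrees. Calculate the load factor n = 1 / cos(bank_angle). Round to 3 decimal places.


Step 1: Convert 40 degrees to radians = 0.698132
Step 2: cos(40 deg) = 0.766044
Step 3: n = 1 / 0.766044 = 1.305

1.305


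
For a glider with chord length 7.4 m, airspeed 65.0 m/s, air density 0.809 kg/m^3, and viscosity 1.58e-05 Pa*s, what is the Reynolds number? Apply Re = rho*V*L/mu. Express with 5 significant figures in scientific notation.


Step 1: Numerator = rho * V * L = 0.809 * 65.0 * 7.4 = 389.129
Step 2: Re = 389.129 / 1.58e-05
Step 3: Re = 2.4628e+07

2.4628e+07


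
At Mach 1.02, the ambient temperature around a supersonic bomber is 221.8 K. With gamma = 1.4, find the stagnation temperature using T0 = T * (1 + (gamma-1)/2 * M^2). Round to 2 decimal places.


Step 1: (gamma-1)/2 = 0.2
Step 2: M^2 = 1.0404
Step 3: 1 + 0.2 * 1.0404 = 1.20808
Step 4: T0 = 221.8 * 1.20808 = 267.95 K

267.95


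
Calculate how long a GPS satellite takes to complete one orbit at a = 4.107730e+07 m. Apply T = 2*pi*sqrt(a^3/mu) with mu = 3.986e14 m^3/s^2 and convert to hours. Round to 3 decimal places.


Step 1: a^3 / mu = 6.931156e+22 / 3.986e14 = 1.738875e+08
Step 2: sqrt(1.738875e+08) = 13186.6411 s
Step 3: T = 2*pi * 13186.6411 = 82854.11 s
Step 4: T in hours = 82854.11 / 3600 = 23.015 hours

23.015


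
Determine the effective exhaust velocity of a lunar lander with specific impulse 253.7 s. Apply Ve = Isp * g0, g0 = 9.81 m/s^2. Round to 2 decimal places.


Step 1: Ve = Isp * g0 = 253.7 * 9.81
Step 2: Ve = 2488.80 m/s

2488.80


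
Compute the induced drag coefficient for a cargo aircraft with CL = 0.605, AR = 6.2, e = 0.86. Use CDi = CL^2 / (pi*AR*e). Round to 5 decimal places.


Step 1: CL^2 = 0.605^2 = 0.366025
Step 2: pi * AR * e = 3.14159 * 6.2 * 0.86 = 16.750972
Step 3: CDi = 0.366025 / 16.750972 = 0.02185

0.02185


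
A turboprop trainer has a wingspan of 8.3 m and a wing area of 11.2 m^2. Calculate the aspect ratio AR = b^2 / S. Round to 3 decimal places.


Step 1: b^2 = 8.3^2 = 68.89
Step 2: AR = 68.89 / 11.2 = 6.151

6.151


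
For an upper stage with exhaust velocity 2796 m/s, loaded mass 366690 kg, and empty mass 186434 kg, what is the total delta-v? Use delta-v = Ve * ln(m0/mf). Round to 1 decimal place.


Step 1: Mass ratio m0/mf = 366690 / 186434 = 1.966862
Step 2: ln(1.966862) = 0.67644
Step 3: delta-v = 2796 * 0.67644 = 1891.3 m/s

1891.3


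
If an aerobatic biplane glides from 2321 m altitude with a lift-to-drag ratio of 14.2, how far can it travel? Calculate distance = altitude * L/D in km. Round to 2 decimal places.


Step 1: Glide distance = altitude * L/D = 2321 * 14.2 = 32958.2 m
Step 2: Convert to km: 32958.2 / 1000 = 32.96 km

32.96


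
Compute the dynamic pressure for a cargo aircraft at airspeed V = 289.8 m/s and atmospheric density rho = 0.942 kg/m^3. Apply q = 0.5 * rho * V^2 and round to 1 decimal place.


Step 1: V^2 = 289.8^2 = 83984.04
Step 2: q = 0.5 * 0.942 * 83984.04
Step 3: q = 39556.5 Pa

39556.5


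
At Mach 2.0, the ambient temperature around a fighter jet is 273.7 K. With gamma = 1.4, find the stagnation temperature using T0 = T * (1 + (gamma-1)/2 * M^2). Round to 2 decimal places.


Step 1: (gamma-1)/2 = 0.2
Step 2: M^2 = 4.0
Step 3: 1 + 0.2 * 4.0 = 1.8
Step 4: T0 = 273.7 * 1.8 = 492.66 K

492.66


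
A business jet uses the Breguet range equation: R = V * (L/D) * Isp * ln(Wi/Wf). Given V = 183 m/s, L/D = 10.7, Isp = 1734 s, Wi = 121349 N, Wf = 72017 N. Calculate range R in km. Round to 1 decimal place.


Step 1: Coefficient = V * (L/D) * Isp = 183 * 10.7 * 1734 = 3395345.4 m
Step 2: Wi/Wf = 121349 / 72017 = 1.685005
Step 3: ln(1.685005) = 0.521768
Step 4: R = 3395345.4 * 0.521768 = 1771584.2 m = 1771.6 km

1771.6


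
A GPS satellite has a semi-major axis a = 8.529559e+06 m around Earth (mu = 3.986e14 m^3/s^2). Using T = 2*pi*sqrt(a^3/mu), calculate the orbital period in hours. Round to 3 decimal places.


Step 1: a^3 / mu = 6.205542e+20 / 3.986e14 = 1.556834e+06
Step 2: sqrt(1.556834e+06) = 1247.7317 s
Step 3: T = 2*pi * 1247.7317 = 7839.73 s
Step 4: T in hours = 7839.73 / 3600 = 2.178 hours

2.178


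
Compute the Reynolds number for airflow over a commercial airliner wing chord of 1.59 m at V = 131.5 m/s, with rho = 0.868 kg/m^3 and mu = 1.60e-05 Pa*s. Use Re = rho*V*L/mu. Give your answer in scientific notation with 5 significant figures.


Step 1: Numerator = rho * V * L = 0.868 * 131.5 * 1.59 = 181.48578
Step 2: Re = 181.48578 / 1.60e-05
Step 3: Re = 1.1343e+07

1.1343e+07


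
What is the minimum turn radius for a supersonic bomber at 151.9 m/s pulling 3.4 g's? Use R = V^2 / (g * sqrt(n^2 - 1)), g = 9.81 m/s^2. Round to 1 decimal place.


Step 1: V^2 = 151.9^2 = 23073.61
Step 2: n^2 - 1 = 3.4^2 - 1 = 10.56
Step 3: sqrt(10.56) = 3.249615
Step 4: R = 23073.61 / (9.81 * 3.249615) = 723.8 m

723.8


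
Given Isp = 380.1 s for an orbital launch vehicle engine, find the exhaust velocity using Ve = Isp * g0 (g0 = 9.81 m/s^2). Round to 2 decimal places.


Step 1: Ve = Isp * g0 = 380.1 * 9.81
Step 2: Ve = 3728.78 m/s

3728.78


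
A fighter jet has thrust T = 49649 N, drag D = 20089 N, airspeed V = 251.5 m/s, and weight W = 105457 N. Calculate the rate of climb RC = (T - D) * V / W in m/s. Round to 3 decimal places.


Step 1: Excess thrust = T - D = 49649 - 20089 = 29560 N
Step 2: Excess power = 29560 * 251.5 = 7434340.0 W
Step 3: RC = 7434340.0 / 105457 = 70.496 m/s

70.496


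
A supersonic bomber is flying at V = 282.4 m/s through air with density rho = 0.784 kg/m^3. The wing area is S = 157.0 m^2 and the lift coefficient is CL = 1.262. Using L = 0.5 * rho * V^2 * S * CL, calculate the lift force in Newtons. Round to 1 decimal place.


Step 1: Calculate dynamic pressure q = 0.5 * 0.784 * 282.4^2 = 0.5 * 0.784 * 79749.76 = 31261.9059 Pa
Step 2: Multiply by wing area and lift coefficient: L = 31261.9059 * 157.0 * 1.262
Step 3: L = 4908119.2294 * 1.262 = 6194046.5 N

6194046.5


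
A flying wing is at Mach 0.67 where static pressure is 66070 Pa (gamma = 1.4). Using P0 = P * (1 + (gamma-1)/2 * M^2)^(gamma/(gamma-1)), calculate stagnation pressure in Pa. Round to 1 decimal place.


Step 1: (gamma-1)/2 * M^2 = 0.2 * 0.4489 = 0.08978
Step 2: 1 + 0.08978 = 1.08978
Step 3: Exponent gamma/(gamma-1) = 3.5
Step 4: P0 = 66070 * 1.08978^3.5 = 89266.9 Pa

89266.9


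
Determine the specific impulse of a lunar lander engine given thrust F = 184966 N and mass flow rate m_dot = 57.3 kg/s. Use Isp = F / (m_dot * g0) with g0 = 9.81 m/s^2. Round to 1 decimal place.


Step 1: m_dot * g0 = 57.3 * 9.81 = 562.11
Step 2: Isp = 184966 / 562.11 = 329.1 s

329.1


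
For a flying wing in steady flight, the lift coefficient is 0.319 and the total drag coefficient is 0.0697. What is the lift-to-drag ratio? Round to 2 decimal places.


Step 1: L/D = CL / CD = 0.319 / 0.0697
Step 2: L/D = 4.58

4.58


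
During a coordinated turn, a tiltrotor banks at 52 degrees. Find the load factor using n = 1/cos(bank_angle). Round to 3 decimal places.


Step 1: Convert 52 degrees to radians = 0.907571
Step 2: cos(52 deg) = 0.615661
Step 3: n = 1 / 0.615661 = 1.624

1.624


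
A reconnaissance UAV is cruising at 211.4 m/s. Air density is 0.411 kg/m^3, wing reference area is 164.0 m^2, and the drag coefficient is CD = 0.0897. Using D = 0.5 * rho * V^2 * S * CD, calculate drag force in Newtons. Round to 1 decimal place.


Step 1: Dynamic pressure q = 0.5 * 0.411 * 211.4^2 = 9183.7868 Pa
Step 2: Drag D = q * S * CD = 9183.7868 * 164.0 * 0.0897
Step 3: D = 135100.9 N

135100.9


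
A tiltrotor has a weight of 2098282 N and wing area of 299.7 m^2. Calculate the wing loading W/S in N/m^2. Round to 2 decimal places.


Step 1: Wing loading = W / S = 2098282 / 299.7
Step 2: Wing loading = 7001.27 N/m^2

7001.27


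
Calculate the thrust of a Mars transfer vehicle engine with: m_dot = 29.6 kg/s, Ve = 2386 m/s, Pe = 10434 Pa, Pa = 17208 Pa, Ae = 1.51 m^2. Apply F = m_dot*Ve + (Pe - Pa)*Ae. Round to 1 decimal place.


Step 1: Momentum thrust = m_dot * Ve = 29.6 * 2386 = 70625.6 N
Step 2: Pressure thrust = (Pe - Pa) * Ae = (10434 - 17208) * 1.51 = -10228.74 N
Step 3: Total thrust F = 70625.6 + -10228.74 = 60396.9 N

60396.9


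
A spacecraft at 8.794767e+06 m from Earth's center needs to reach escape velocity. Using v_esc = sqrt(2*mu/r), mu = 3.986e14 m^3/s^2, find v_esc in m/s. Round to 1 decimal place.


Step 1: 2*mu/r = 2 * 3.986e14 / 8.794767e+06 = 90644811.8523
Step 2: v_esc = sqrt(90644811.8523) = 9520.8 m/s

9520.8


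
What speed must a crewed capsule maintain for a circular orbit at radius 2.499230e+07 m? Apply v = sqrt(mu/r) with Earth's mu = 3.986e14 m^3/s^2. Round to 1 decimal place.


Step 1: mu / r = 3.986e14 / 2.499230e+07 = 15948912.265
Step 2: v = sqrt(15948912.265) = 3993.6 m/s

3993.6


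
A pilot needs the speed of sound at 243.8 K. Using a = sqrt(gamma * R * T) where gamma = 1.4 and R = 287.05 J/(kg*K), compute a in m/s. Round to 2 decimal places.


Step 1: gamma * R * T = 1.4 * 287.05 * 243.8 = 97975.906
Step 2: a = sqrt(97975.906) = 313.01 m/s

313.01


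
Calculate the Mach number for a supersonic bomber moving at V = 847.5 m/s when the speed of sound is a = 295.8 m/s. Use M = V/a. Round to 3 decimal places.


Step 1: M = V / a = 847.5 / 295.8
Step 2: M = 2.865

2.865


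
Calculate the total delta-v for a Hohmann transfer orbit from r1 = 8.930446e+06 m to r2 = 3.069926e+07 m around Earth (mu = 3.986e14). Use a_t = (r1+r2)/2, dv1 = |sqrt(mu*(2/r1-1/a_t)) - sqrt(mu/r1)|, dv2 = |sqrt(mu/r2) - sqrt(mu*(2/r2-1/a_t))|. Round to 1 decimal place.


Step 1: Transfer semi-major axis a_t = (8.930446e+06 + 3.069926e+07) / 2 = 1.981485e+07 m
Step 2: v1 (circular at r1) = sqrt(mu/r1) = 6680.86 m/s
Step 3: v_t1 = sqrt(mu*(2/r1 - 1/a_t)) = 8315.73 m/s
Step 4: dv1 = |8315.73 - 6680.86| = 1634.88 m/s
Step 5: v2 (circular at r2) = 3603.34 m/s, v_t2 = 2419.06 m/s
Step 6: dv2 = |3603.34 - 2419.06| = 1184.28 m/s
Step 7: Total delta-v = 1634.88 + 1184.28 = 2819.2 m/s

2819.2


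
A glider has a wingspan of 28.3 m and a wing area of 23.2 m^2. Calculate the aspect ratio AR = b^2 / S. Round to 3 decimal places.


Step 1: b^2 = 28.3^2 = 800.89
Step 2: AR = 800.89 / 23.2 = 34.521

34.521


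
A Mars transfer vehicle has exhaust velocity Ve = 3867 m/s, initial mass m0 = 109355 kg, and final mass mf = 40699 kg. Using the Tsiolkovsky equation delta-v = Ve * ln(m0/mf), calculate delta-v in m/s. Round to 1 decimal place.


Step 1: Mass ratio m0/mf = 109355 / 40699 = 2.686921
Step 2: ln(2.686921) = 0.988396
Step 3: delta-v = 3867 * 0.988396 = 3822.1 m/s

3822.1


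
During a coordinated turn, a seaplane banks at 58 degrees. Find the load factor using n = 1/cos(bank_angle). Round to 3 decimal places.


Step 1: Convert 58 degrees to radians = 1.012291
Step 2: cos(58 deg) = 0.529919
Step 3: n = 1 / 0.529919 = 1.887

1.887


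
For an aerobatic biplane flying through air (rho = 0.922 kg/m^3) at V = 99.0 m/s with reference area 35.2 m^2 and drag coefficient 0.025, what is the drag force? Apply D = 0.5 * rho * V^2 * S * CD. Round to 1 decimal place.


Step 1: Dynamic pressure q = 0.5 * 0.922 * 99.0^2 = 4518.261 Pa
Step 2: Drag D = q * S * CD = 4518.261 * 35.2 * 0.025
Step 3: D = 3976.1 N

3976.1


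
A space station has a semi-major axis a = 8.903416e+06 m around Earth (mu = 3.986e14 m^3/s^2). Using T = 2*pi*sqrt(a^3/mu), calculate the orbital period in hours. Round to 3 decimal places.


Step 1: a^3 / mu = 7.057811e+20 / 3.986e14 = 1.770650e+06
Step 2: sqrt(1.770650e+06) = 1330.6577 s
Step 3: T = 2*pi * 1330.6577 = 8360.77 s
Step 4: T in hours = 8360.77 / 3600 = 2.322 hours

2.322


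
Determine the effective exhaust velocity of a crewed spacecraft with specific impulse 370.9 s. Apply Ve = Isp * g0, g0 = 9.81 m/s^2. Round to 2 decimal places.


Step 1: Ve = Isp * g0 = 370.9 * 9.81
Step 2: Ve = 3638.53 m/s

3638.53


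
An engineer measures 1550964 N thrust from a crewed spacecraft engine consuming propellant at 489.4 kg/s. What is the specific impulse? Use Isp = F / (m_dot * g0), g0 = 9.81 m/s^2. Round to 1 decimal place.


Step 1: m_dot * g0 = 489.4 * 9.81 = 4801.01
Step 2: Isp = 1550964 / 4801.01 = 323.0 s

323.0


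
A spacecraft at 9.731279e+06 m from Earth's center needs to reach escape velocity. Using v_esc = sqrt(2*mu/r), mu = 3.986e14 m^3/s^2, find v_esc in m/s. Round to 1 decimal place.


Step 1: 2*mu/r = 2 * 3.986e14 / 9.731279e+06 = 81921400.0544
Step 2: v_esc = sqrt(81921400.0544) = 9051.0 m/s

9051.0


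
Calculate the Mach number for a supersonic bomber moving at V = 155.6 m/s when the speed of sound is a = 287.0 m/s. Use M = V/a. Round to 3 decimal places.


Step 1: M = V / a = 155.6 / 287.0
Step 2: M = 0.542

0.542


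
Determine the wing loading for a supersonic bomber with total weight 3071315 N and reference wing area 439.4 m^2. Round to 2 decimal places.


Step 1: Wing loading = W / S = 3071315 / 439.4
Step 2: Wing loading = 6989.79 N/m^2

6989.79


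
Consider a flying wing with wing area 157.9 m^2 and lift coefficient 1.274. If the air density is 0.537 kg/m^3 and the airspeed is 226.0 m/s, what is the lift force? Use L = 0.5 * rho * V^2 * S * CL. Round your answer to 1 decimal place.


Step 1: Calculate dynamic pressure q = 0.5 * 0.537 * 226.0^2 = 0.5 * 0.537 * 51076.0 = 13713.906 Pa
Step 2: Multiply by wing area and lift coefficient: L = 13713.906 * 157.9 * 1.274
Step 3: L = 2165425.7574 * 1.274 = 2758752.4 N

2758752.4


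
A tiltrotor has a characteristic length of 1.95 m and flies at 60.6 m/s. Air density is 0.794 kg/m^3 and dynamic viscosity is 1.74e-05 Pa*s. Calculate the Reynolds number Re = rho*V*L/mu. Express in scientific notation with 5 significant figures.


Step 1: Numerator = rho * V * L = 0.794 * 60.6 * 1.95 = 93.82698
Step 2: Re = 93.82698 / 1.74e-05
Step 3: Re = 5.3924e+06

5.3924e+06


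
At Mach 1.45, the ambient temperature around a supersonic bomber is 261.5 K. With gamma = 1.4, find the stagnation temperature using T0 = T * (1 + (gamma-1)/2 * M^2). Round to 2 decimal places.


Step 1: (gamma-1)/2 = 0.2
Step 2: M^2 = 2.1025
Step 3: 1 + 0.2 * 2.1025 = 1.4205
Step 4: T0 = 261.5 * 1.4205 = 371.46 K

371.46


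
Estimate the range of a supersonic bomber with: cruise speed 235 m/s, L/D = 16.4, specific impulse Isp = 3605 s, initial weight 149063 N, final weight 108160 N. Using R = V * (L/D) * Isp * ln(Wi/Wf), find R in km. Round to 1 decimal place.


Step 1: Coefficient = V * (L/D) * Isp = 235 * 16.4 * 3605 = 13893670.0 m
Step 2: Wi/Wf = 149063 / 108160 = 1.378171
Step 3: ln(1.378171) = 0.320757
Step 4: R = 13893670.0 * 0.320757 = 4456497.8 m = 4456.5 km

4456.5


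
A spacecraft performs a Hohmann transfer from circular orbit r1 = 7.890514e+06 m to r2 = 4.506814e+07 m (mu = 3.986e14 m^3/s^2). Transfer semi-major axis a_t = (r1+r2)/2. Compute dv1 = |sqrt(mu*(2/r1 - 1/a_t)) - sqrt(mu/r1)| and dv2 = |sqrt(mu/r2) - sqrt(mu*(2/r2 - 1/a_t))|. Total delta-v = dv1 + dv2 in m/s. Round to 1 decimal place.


Step 1: Transfer semi-major axis a_t = (7.890514e+06 + 4.506814e+07) / 2 = 2.647933e+07 m
Step 2: v1 (circular at r1) = sqrt(mu/r1) = 7107.49 m/s
Step 3: v_t1 = sqrt(mu*(2/r1 - 1/a_t)) = 9272.51 m/s
Step 4: dv1 = |9272.51 - 7107.49| = 2165.02 m/s
Step 5: v2 (circular at r2) = 2973.95 m/s, v_t2 = 1623.43 m/s
Step 6: dv2 = |2973.95 - 1623.43| = 1350.52 m/s
Step 7: Total delta-v = 2165.02 + 1350.52 = 3515.5 m/s

3515.5


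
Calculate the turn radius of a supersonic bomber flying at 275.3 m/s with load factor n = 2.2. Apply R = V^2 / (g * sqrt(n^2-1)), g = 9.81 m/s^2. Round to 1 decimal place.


Step 1: V^2 = 275.3^2 = 75790.09
Step 2: n^2 - 1 = 2.2^2 - 1 = 3.84
Step 3: sqrt(3.84) = 1.959592
Step 4: R = 75790.09 / (9.81 * 1.959592) = 3942.6 m

3942.6


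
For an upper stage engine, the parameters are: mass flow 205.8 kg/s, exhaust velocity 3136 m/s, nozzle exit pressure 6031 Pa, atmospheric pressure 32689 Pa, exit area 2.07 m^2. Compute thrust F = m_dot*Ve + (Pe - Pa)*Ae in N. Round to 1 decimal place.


Step 1: Momentum thrust = m_dot * Ve = 205.8 * 3136 = 645388.8 N
Step 2: Pressure thrust = (Pe - Pa) * Ae = (6031 - 32689) * 2.07 = -55182.06 N
Step 3: Total thrust F = 645388.8 + -55182.06 = 590206.7 N

590206.7


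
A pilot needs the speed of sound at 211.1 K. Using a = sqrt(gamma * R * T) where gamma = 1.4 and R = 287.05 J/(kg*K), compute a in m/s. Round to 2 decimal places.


Step 1: gamma * R * T = 1.4 * 287.05 * 211.1 = 84834.757
Step 2: a = sqrt(84834.757) = 291.26 m/s

291.26


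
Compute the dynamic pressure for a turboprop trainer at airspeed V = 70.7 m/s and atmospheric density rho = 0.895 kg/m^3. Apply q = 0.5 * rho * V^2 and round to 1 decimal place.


Step 1: V^2 = 70.7^2 = 4998.49
Step 2: q = 0.5 * 0.895 * 4998.49
Step 3: q = 2236.8 Pa

2236.8


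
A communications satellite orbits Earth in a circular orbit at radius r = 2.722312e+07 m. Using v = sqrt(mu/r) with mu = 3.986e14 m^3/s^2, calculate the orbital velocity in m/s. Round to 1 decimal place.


Step 1: mu / r = 3.986e14 / 2.722312e+07 = 14641966.0935
Step 2: v = sqrt(14641966.0935) = 3826.5 m/s

3826.5


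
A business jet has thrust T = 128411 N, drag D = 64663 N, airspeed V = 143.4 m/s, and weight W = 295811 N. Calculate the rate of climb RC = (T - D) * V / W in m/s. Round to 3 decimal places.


Step 1: Excess thrust = T - D = 128411 - 64663 = 63748 N
Step 2: Excess power = 63748 * 143.4 = 9141463.2 W
Step 3: RC = 9141463.2 / 295811 = 30.903 m/s

30.903


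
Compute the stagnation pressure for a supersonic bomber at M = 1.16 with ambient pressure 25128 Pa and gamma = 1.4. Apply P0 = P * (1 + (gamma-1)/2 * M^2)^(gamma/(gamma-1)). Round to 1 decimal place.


Step 1: (gamma-1)/2 * M^2 = 0.2 * 1.3456 = 0.26912
Step 2: 1 + 0.26912 = 1.26912
Step 3: Exponent gamma/(gamma-1) = 3.5
Step 4: P0 = 25128 * 1.26912^3.5 = 57865.2 Pa

57865.2


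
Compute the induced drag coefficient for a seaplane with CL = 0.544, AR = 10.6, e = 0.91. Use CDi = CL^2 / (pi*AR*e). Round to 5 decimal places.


Step 1: CL^2 = 0.544^2 = 0.295936
Step 2: pi * AR * e = 3.14159 * 10.6 * 0.91 = 30.303803
Step 3: CDi = 0.295936 / 30.303803 = 0.00977

0.00977


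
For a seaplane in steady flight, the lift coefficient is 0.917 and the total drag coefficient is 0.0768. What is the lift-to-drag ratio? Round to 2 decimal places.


Step 1: L/D = CL / CD = 0.917 / 0.0768
Step 2: L/D = 11.94

11.94


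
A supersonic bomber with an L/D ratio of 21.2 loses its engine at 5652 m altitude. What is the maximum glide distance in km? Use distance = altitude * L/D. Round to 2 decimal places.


Step 1: Glide distance = altitude * L/D = 5652 * 21.2 = 119822.4 m
Step 2: Convert to km: 119822.4 / 1000 = 119.82 km

119.82


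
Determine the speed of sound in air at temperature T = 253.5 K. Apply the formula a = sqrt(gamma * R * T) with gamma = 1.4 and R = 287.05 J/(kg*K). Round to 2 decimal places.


Step 1: gamma * R * T = 1.4 * 287.05 * 253.5 = 101874.045
Step 2: a = sqrt(101874.045) = 319.18 m/s

319.18


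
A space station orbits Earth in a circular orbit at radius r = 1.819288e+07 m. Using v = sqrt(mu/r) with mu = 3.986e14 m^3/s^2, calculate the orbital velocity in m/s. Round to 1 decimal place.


Step 1: mu / r = 3.986e14 / 1.819288e+07 = 21909670.1567
Step 2: v = sqrt(21909670.1567) = 4680.8 m/s

4680.8


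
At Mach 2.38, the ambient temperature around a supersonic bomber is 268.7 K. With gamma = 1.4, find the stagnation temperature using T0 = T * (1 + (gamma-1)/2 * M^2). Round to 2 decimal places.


Step 1: (gamma-1)/2 = 0.2
Step 2: M^2 = 5.6644
Step 3: 1 + 0.2 * 5.6644 = 2.13288
Step 4: T0 = 268.7 * 2.13288 = 573.10 K

573.10


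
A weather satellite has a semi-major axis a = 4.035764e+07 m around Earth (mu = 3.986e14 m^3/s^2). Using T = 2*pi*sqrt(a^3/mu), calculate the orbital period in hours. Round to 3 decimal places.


Step 1: a^3 / mu = 6.573207e+22 / 3.986e14 = 1.649073e+08
Step 2: sqrt(1.649073e+08) = 12841.6254 s
Step 3: T = 2*pi * 12841.6254 = 80686.31 s
Step 4: T in hours = 80686.31 / 3600 = 22.413 hours

22.413


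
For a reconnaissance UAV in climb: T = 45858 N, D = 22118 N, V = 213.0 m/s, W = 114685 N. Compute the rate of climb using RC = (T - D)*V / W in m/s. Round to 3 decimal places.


Step 1: Excess thrust = T - D = 45858 - 22118 = 23740 N
Step 2: Excess power = 23740 * 213.0 = 5056620.0 W
Step 3: RC = 5056620.0 / 114685 = 44.091 m/s

44.091


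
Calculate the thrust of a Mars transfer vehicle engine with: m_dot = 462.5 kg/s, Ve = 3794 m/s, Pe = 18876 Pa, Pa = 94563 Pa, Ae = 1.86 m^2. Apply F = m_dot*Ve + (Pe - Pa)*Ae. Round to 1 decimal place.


Step 1: Momentum thrust = m_dot * Ve = 462.5 * 3794 = 1754725.0 N
Step 2: Pressure thrust = (Pe - Pa) * Ae = (18876 - 94563) * 1.86 = -140777.82 N
Step 3: Total thrust F = 1754725.0 + -140777.82 = 1613947.2 N

1613947.2


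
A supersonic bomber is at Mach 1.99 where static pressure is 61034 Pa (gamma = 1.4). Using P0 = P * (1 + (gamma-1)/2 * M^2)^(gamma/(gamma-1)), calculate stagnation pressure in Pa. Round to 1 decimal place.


Step 1: (gamma-1)/2 * M^2 = 0.2 * 3.9601 = 0.79202
Step 2: 1 + 0.79202 = 1.79202
Step 3: Exponent gamma/(gamma-1) = 3.5
Step 4: P0 = 61034 * 1.79202^3.5 = 470188.3 Pa

470188.3


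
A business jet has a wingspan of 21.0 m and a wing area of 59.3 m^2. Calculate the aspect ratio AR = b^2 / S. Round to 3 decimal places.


Step 1: b^2 = 21.0^2 = 441.0
Step 2: AR = 441.0 / 59.3 = 7.437

7.437


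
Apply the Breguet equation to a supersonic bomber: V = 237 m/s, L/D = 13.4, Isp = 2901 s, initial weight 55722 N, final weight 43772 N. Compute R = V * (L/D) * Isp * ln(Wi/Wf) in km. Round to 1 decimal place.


Step 1: Coefficient = V * (L/D) * Isp = 237 * 13.4 * 2901 = 9212995.8 m
Step 2: Wi/Wf = 55722 / 43772 = 1.273006
Step 3: ln(1.273006) = 0.241381
Step 4: R = 9212995.8 * 0.241381 = 2223839.4 m = 2223.8 km

2223.8


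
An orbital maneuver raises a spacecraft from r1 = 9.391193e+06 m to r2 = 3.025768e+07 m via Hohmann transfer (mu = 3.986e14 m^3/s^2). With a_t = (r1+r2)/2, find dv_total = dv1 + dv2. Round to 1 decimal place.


Step 1: Transfer semi-major axis a_t = (9.391193e+06 + 3.025768e+07) / 2 = 1.982444e+07 m
Step 2: v1 (circular at r1) = sqrt(mu/r1) = 6514.91 m/s
Step 3: v_t1 = sqrt(mu*(2/r1 - 1/a_t)) = 8048.7 m/s
Step 4: dv1 = |8048.7 - 6514.91| = 1533.79 m/s
Step 5: v2 (circular at r2) = 3629.53 m/s, v_t2 = 2498.11 m/s
Step 6: dv2 = |3629.53 - 2498.11| = 1131.43 m/s
Step 7: Total delta-v = 1533.79 + 1131.43 = 2665.2 m/s

2665.2


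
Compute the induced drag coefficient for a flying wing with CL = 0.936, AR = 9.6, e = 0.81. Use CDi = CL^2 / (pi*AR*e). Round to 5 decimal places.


Step 1: CL^2 = 0.936^2 = 0.876096
Step 2: pi * AR * e = 3.14159 * 9.6 * 0.81 = 24.429024
Step 3: CDi = 0.876096 / 24.429024 = 0.03586

0.03586


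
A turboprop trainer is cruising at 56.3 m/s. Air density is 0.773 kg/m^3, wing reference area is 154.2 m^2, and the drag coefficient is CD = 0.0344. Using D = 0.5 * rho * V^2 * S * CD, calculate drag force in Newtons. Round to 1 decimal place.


Step 1: Dynamic pressure q = 0.5 * 0.773 * 56.3^2 = 1225.0852 Pa
Step 2: Drag D = q * S * CD = 1225.0852 * 154.2 * 0.0344
Step 3: D = 6498.4 N

6498.4


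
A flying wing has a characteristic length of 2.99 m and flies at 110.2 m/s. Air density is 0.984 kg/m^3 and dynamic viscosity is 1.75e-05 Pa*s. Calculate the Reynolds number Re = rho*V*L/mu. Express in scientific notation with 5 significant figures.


Step 1: Numerator = rho * V * L = 0.984 * 110.2 * 2.99 = 324.226032
Step 2: Re = 324.226032 / 1.75e-05
Step 3: Re = 1.8527e+07

1.8527e+07


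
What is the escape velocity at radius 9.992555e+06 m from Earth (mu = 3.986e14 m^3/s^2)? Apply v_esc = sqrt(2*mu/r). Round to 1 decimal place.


Step 1: 2*mu/r = 2 * 3.986e14 / 9.992555e+06 = 79779395.7601
Step 2: v_esc = sqrt(79779395.7601) = 8931.9 m/s

8931.9


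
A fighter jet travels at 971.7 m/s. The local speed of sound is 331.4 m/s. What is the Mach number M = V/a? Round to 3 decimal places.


Step 1: M = V / a = 971.7 / 331.4
Step 2: M = 2.932

2.932


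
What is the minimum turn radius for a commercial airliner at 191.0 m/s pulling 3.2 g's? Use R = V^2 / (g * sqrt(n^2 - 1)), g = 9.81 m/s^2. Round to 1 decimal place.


Step 1: V^2 = 191.0^2 = 36481.0
Step 2: n^2 - 1 = 3.2^2 - 1 = 9.24
Step 3: sqrt(9.24) = 3.039737
Step 4: R = 36481.0 / (9.81 * 3.039737) = 1223.4 m

1223.4


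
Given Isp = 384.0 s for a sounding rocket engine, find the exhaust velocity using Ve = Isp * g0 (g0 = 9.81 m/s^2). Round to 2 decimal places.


Step 1: Ve = Isp * g0 = 384.0 * 9.81
Step 2: Ve = 3767.04 m/s

3767.04


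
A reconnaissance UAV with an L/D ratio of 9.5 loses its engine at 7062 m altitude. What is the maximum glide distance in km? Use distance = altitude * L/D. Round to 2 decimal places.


Step 1: Glide distance = altitude * L/D = 7062 * 9.5 = 67089.0 m
Step 2: Convert to km: 67089.0 / 1000 = 67.09 km

67.09


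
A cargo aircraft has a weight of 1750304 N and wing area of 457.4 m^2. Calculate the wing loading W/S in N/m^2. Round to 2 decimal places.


Step 1: Wing loading = W / S = 1750304 / 457.4
Step 2: Wing loading = 3826.64 N/m^2

3826.64


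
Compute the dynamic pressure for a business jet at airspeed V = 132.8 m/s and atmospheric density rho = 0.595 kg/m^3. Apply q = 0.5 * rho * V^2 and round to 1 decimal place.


Step 1: V^2 = 132.8^2 = 17635.84
Step 2: q = 0.5 * 0.595 * 17635.84
Step 3: q = 5246.7 Pa

5246.7


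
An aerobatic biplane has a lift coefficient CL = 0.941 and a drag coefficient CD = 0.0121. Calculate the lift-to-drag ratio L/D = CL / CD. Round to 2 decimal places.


Step 1: L/D = CL / CD = 0.941 / 0.0121
Step 2: L/D = 77.77

77.77


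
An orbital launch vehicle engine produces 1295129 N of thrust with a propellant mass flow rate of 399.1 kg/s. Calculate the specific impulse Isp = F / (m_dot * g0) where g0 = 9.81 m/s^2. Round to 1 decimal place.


Step 1: m_dot * g0 = 399.1 * 9.81 = 3915.17
Step 2: Isp = 1295129 / 3915.17 = 330.8 s

330.8


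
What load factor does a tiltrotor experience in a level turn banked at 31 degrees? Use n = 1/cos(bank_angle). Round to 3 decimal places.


Step 1: Convert 31 degrees to radians = 0.541052
Step 2: cos(31 deg) = 0.857167
Step 3: n = 1 / 0.857167 = 1.167

1.167


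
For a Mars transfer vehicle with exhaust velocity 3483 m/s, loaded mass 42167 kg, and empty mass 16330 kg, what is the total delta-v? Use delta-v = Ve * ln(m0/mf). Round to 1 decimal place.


Step 1: Mass ratio m0/mf = 42167 / 16330 = 2.58218
Step 2: ln(2.58218) = 0.948634
Step 3: delta-v = 3483 * 0.948634 = 3304.1 m/s

3304.1


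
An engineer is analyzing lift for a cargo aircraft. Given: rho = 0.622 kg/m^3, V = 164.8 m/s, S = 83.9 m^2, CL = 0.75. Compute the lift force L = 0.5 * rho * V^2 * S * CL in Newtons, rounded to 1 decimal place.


Step 1: Calculate dynamic pressure q = 0.5 * 0.622 * 164.8^2 = 0.5 * 0.622 * 27159.04 = 8446.4614 Pa
Step 2: Multiply by wing area and lift coefficient: L = 8446.4614 * 83.9 * 0.75
Step 3: L = 708658.1148 * 0.75 = 531493.6 N

531493.6


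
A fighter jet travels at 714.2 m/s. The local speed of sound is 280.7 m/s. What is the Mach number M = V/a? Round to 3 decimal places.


Step 1: M = V / a = 714.2 / 280.7
Step 2: M = 2.544

2.544


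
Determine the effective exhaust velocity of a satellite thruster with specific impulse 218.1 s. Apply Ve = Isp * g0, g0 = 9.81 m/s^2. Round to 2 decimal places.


Step 1: Ve = Isp * g0 = 218.1 * 9.81
Step 2: Ve = 2139.56 m/s

2139.56


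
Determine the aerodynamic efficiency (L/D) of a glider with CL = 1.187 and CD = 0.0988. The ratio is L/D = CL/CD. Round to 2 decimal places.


Step 1: L/D = CL / CD = 1.187 / 0.0988
Step 2: L/D = 12.01

12.01


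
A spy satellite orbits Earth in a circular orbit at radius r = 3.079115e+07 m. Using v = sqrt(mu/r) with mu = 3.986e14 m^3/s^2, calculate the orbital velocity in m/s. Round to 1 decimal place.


Step 1: mu / r = 3.986e14 / 3.079115e+07 = 12945278.1075
Step 2: v = sqrt(12945278.1075) = 3598.0 m/s

3598.0


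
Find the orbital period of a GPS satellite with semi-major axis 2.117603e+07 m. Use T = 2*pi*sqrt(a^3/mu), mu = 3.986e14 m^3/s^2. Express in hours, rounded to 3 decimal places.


Step 1: a^3 / mu = 9.495845e+21 / 3.986e14 = 2.382299e+07
Step 2: sqrt(2.382299e+07) = 4880.8804 s
Step 3: T = 2*pi * 4880.8804 = 30667.48 s
Step 4: T in hours = 30667.48 / 3600 = 8.519 hours

8.519


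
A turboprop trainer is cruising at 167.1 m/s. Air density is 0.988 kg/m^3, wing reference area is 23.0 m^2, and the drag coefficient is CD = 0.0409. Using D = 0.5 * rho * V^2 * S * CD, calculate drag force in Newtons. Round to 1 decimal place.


Step 1: Dynamic pressure q = 0.5 * 0.988 * 167.1^2 = 13793.6705 Pa
Step 2: Drag D = q * S * CD = 13793.6705 * 23.0 * 0.0409
Step 3: D = 12975.7 N

12975.7


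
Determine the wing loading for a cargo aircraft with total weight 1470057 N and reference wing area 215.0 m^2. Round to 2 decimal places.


Step 1: Wing loading = W / S = 1470057 / 215.0
Step 2: Wing loading = 6837.47 N/m^2

6837.47


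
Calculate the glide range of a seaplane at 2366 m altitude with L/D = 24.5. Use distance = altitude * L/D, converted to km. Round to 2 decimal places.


Step 1: Glide distance = altitude * L/D = 2366 * 24.5 = 57967.0 m
Step 2: Convert to km: 57967.0 / 1000 = 57.97 km

57.97


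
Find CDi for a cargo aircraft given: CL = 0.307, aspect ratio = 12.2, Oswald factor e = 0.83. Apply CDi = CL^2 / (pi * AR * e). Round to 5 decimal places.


Step 1: CL^2 = 0.307^2 = 0.094249
Step 2: pi * AR * e = 3.14159 * 12.2 * 0.83 = 31.811767
Step 3: CDi = 0.094249 / 31.811767 = 0.00296

0.00296


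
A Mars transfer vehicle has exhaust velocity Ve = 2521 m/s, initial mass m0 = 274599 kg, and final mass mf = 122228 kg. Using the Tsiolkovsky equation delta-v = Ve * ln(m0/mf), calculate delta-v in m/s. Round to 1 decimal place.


Step 1: Mass ratio m0/mf = 274599 / 122228 = 2.246613
Step 2: ln(2.246613) = 0.809424
Step 3: delta-v = 2521 * 0.809424 = 2040.6 m/s

2040.6


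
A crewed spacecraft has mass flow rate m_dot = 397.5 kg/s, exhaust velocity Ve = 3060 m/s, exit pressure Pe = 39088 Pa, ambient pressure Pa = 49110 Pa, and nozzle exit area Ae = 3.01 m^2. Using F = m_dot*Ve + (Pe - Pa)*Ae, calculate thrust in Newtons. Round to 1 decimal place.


Step 1: Momentum thrust = m_dot * Ve = 397.5 * 3060 = 1216350.0 N
Step 2: Pressure thrust = (Pe - Pa) * Ae = (39088 - 49110) * 3.01 = -30166.22 N
Step 3: Total thrust F = 1216350.0 + -30166.22 = 1186183.8 N

1186183.8


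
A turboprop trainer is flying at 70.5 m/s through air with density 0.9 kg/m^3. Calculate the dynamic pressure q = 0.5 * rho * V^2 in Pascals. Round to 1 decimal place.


Step 1: V^2 = 70.5^2 = 4970.25
Step 2: q = 0.5 * 0.9 * 4970.25
Step 3: q = 2236.6 Pa

2236.6


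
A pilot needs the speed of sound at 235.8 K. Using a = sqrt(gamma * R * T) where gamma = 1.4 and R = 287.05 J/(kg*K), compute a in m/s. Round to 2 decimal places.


Step 1: gamma * R * T = 1.4 * 287.05 * 235.8 = 94760.946
Step 2: a = sqrt(94760.946) = 307.83 m/s

307.83


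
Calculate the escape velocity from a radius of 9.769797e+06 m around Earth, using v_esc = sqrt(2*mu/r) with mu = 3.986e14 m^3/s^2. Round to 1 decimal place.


Step 1: 2*mu/r = 2 * 3.986e14 / 9.769797e+06 = 81598420.1105
Step 2: v_esc = sqrt(81598420.1105) = 9033.2 m/s

9033.2
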